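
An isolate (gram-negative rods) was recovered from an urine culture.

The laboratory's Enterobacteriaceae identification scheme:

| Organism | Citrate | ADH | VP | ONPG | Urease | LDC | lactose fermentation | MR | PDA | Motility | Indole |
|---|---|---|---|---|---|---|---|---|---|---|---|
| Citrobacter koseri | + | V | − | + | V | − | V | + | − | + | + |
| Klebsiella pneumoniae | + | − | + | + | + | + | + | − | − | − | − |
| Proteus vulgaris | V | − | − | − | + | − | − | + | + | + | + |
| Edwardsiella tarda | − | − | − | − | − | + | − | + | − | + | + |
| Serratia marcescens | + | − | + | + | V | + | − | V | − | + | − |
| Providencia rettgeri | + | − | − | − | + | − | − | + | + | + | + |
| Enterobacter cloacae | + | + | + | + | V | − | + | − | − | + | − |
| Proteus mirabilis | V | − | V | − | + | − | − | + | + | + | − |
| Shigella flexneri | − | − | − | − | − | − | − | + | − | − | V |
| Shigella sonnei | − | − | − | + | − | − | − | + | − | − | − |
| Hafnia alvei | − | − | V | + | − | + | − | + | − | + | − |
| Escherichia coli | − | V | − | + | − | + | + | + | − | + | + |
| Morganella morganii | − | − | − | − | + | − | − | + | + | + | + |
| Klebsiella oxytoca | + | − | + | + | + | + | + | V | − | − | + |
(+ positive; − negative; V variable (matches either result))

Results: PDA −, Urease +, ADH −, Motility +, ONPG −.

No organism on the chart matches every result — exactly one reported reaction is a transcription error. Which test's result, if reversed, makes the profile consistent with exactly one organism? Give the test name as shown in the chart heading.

Urease

As reported, no row in the chart matches all 5 reactions.
Reversing Motility → still no organism matches.
Reversing ONPG → 2 organisms match (not unique).
Reversing ADH → still no organism matches.
Reversing Urease (to −) → unique match: Edwardsiella tarda.
Reversing PDA → 4 organisms match (not unique).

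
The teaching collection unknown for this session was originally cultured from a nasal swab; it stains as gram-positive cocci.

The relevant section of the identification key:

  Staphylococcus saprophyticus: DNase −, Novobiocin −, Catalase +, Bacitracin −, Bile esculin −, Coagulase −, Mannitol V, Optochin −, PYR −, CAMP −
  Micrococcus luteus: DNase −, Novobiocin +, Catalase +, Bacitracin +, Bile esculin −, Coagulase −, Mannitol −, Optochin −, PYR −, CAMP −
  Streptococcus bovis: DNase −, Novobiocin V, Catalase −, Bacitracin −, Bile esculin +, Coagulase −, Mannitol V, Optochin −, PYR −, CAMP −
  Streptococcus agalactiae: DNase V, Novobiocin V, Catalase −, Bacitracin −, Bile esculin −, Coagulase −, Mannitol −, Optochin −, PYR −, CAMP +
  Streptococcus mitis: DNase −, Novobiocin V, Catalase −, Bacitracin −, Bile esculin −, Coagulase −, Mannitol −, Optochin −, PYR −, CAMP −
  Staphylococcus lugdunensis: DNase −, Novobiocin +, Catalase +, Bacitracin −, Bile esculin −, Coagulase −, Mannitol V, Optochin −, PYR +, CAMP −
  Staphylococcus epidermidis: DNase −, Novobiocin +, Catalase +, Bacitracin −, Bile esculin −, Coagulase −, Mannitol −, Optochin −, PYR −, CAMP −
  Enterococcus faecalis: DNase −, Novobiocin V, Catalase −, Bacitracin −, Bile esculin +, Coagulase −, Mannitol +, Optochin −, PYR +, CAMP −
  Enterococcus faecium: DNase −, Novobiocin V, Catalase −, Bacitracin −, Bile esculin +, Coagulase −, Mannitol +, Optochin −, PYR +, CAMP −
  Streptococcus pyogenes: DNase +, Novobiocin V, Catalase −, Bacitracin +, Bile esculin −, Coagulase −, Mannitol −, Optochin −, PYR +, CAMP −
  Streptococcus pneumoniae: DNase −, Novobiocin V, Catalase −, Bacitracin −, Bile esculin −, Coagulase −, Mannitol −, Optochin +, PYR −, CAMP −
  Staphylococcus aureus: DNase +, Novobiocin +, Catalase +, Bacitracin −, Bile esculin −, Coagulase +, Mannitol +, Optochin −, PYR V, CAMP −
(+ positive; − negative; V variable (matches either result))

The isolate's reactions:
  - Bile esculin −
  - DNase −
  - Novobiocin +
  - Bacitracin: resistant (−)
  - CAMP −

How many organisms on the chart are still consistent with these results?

DNase −: excludes Streptococcus pyogenes, Staphylococcus aureus — 10 left.
Novobiocin +: excludes Staphylococcus saprophyticus — 9 left.
CAMP −: excludes Streptococcus agalactiae — 8 left.
Bile esculin −: excludes Streptococcus bovis, Enterococcus faecalis, Enterococcus faecium — 5 left.
Bacitracin −: excludes Micrococcus luteus — 4 left.
Still consistent: Staphylococcus epidermidis, Staphylococcus lugdunensis, Streptococcus mitis, Streptococcus pneumoniae.

4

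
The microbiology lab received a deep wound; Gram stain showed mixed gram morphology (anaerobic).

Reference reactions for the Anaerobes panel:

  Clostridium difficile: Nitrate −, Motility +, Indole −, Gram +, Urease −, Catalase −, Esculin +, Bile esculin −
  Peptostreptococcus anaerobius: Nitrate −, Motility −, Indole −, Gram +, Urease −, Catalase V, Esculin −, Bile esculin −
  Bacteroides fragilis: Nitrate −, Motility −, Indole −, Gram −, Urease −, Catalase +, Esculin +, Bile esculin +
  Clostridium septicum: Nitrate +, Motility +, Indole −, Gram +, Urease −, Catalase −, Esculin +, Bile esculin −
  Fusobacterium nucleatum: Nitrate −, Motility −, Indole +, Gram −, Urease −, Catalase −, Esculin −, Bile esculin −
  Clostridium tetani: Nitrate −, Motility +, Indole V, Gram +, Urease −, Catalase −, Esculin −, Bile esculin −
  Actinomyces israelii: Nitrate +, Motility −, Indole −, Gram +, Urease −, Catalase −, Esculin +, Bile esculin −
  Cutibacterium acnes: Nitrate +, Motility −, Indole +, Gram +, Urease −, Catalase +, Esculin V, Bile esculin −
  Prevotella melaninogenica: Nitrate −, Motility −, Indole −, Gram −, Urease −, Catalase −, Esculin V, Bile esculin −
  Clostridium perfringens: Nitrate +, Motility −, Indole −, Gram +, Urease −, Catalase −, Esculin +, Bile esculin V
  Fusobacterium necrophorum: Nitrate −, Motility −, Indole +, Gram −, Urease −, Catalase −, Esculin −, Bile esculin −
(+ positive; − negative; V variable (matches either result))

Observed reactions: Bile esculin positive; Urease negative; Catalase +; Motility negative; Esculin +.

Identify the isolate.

Bacteroides fragilis

Urease −: all 11 remaining candidates are consistent.
Catalase +: excludes 8 organisms — 3 left.
Motility −: all 3 remaining candidates are consistent.
Esculin +: excludes Peptostreptococcus anaerobius — 2 left.
Bile esculin +: excludes Cutibacterium acnes — 1 left.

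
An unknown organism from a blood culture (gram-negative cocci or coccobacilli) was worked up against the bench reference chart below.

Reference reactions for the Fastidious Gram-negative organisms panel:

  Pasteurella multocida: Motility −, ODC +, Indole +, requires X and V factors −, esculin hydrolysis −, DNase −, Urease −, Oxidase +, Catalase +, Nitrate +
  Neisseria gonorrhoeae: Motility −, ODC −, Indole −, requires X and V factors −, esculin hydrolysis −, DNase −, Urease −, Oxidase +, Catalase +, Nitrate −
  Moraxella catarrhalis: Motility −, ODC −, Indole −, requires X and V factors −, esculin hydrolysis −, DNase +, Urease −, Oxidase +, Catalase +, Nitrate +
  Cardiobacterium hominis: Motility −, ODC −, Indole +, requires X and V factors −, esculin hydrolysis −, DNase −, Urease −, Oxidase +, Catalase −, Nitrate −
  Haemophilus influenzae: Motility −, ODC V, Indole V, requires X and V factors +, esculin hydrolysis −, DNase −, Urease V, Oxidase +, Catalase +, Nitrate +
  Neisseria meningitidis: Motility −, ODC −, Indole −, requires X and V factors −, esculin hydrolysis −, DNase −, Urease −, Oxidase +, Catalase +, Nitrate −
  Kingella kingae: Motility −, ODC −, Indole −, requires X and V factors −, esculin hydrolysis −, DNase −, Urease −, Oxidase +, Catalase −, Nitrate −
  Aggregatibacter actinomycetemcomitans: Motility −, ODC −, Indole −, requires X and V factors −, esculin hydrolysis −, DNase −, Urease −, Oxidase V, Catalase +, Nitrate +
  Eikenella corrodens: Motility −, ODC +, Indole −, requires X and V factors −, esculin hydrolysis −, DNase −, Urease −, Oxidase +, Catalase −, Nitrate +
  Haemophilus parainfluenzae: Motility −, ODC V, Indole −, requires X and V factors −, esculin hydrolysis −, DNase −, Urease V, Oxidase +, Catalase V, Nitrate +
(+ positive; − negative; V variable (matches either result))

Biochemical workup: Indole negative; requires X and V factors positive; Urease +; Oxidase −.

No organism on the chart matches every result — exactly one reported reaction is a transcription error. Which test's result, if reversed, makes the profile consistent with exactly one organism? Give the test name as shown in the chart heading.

Oxidase

As reported, no row in the chart matches all 4 reactions.
Reversing Urease → still no organism matches.
Reversing Indole → still no organism matches.
Reversing requires X and V factors → still no organism matches.
Reversing Oxidase (to +) → unique match: Haemophilus influenzae.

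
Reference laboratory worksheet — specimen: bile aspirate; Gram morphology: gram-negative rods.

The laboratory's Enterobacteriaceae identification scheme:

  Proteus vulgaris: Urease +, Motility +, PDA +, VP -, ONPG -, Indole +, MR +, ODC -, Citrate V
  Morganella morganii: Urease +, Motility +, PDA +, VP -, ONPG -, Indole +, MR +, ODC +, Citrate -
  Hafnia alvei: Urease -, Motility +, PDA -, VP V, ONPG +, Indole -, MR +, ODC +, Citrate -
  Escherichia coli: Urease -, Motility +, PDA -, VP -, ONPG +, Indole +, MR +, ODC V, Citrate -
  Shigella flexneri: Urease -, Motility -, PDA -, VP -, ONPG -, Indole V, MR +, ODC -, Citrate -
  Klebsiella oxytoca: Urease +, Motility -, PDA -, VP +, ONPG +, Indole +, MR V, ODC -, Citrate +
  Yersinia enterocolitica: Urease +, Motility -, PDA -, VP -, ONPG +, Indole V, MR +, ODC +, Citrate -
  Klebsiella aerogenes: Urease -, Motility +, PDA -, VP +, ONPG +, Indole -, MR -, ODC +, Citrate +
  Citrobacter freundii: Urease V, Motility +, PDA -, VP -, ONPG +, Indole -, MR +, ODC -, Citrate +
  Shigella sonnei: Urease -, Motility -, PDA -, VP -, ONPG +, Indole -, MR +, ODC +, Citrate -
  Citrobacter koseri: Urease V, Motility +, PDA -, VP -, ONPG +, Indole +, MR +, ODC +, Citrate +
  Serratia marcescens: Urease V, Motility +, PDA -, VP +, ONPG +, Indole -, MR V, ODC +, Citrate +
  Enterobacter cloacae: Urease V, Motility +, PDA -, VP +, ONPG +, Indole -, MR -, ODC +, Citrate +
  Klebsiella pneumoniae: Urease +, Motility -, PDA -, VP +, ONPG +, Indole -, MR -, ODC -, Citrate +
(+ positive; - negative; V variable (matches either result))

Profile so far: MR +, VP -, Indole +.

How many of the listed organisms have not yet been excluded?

MR +: excludes Klebsiella aerogenes, Enterobacter cloacae, Klebsiella pneumoniae — 11 left.
VP -: excludes Klebsiella oxytoca, Serratia marcescens — 9 left.
Indole +: excludes Hafnia alvei, Citrobacter freundii, Shigella sonnei — 6 left.
Still consistent: Citrobacter koseri, Escherichia coli, Morganella morganii, Proteus vulgaris, Shigella flexneri, Yersinia enterocolitica.

6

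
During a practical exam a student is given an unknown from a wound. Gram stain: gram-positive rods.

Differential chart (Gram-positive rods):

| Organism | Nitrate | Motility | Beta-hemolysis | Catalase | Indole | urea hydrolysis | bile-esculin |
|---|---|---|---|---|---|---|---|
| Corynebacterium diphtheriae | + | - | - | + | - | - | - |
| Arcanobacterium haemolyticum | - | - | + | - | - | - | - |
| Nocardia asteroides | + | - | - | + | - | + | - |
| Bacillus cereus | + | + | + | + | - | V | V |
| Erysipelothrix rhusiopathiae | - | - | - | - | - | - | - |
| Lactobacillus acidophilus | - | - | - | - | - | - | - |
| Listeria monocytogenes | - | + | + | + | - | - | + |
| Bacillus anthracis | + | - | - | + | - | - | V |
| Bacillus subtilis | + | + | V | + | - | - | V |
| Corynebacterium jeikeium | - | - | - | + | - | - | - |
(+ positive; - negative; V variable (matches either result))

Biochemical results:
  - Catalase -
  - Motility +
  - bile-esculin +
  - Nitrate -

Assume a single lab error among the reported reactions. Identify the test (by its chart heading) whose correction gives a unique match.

Catalase

As reported, no row in the chart matches all 4 reactions.
Reversing Catalase (to +) → unique match: Listeria monocytogenes.
Reversing bile-esculin → still no organism matches.
Reversing Nitrate → still no organism matches.
Reversing Motility → still no organism matches.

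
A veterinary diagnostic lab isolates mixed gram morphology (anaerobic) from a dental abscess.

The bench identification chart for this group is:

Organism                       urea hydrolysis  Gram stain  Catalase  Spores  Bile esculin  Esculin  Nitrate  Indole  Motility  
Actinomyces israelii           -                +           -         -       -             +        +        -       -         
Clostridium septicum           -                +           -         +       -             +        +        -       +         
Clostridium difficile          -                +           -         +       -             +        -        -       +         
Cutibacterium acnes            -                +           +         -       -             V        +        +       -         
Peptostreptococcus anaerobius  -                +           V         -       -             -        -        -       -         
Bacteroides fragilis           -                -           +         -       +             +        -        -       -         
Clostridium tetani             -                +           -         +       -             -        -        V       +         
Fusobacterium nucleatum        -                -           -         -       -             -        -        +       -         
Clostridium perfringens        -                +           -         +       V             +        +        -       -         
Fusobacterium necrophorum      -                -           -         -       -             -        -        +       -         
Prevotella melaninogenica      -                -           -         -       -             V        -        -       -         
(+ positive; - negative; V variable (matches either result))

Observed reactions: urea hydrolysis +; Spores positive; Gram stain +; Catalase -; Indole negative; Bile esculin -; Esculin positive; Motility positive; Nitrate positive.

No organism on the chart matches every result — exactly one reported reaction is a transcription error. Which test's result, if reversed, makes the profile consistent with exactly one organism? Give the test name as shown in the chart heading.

urea hydrolysis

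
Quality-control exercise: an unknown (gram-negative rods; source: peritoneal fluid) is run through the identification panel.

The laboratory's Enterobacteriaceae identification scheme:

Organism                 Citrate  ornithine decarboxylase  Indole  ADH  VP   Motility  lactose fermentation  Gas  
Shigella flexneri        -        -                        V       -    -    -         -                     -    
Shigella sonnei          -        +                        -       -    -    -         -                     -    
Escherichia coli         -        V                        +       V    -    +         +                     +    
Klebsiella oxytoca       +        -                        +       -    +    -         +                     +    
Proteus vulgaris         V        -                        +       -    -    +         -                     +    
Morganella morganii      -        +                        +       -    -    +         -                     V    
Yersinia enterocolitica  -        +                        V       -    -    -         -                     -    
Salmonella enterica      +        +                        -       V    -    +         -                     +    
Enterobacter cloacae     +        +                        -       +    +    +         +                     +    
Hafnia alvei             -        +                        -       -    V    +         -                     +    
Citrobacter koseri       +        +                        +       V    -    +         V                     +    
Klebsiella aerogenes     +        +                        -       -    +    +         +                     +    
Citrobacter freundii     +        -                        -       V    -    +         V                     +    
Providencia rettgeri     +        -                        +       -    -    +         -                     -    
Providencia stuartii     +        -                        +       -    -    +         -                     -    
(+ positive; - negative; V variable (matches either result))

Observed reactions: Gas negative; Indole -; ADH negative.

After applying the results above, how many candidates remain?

ADH -: excludes Enterobacter cloacae — 14 left.
Gas -: excludes 8 organisms — 6 left.
Indole -: excludes Morganella morganii, Providencia rettgeri, Providencia stuartii — 3 left.
Still consistent: Shigella flexneri, Shigella sonnei, Yersinia enterocolitica.

3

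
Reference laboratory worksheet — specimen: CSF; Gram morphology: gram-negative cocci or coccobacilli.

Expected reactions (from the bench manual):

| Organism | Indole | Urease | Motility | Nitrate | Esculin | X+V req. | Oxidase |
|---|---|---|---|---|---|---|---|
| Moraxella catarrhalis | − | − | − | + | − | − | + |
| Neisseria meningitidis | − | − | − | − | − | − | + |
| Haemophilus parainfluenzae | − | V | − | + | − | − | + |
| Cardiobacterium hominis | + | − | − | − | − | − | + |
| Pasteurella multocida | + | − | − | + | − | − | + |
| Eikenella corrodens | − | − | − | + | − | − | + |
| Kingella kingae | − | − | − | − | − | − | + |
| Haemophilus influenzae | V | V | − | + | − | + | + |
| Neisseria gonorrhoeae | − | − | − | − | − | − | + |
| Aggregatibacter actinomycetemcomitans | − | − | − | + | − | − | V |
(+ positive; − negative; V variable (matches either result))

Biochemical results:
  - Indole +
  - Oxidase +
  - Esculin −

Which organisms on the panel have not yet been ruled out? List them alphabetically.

Oxidase +: all 10 remaining candidates are consistent.
Indole +: excludes 7 organisms — 3 left.
Esculin −: all 3 remaining candidates are consistent.

Cardiobacterium hominis, Haemophilus influenzae, Pasteurella multocida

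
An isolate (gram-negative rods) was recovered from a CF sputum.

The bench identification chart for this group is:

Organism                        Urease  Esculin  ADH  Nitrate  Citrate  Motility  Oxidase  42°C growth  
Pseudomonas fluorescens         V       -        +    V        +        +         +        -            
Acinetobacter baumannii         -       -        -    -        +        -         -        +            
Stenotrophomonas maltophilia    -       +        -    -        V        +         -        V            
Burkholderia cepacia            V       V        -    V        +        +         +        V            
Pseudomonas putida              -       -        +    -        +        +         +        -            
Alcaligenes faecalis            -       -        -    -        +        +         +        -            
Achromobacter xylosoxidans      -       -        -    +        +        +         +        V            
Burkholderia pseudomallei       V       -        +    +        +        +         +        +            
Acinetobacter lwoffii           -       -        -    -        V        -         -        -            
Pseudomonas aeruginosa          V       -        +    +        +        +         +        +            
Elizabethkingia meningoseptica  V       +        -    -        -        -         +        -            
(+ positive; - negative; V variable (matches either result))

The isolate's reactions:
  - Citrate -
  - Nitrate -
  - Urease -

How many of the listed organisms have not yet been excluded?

Urease -: all 11 remaining candidates are consistent.
Nitrate -: excludes Achromobacter xylosoxidans, Burkholderia pseudomallei, Pseudomonas aeruginosa — 8 left.
Citrate -: excludes 5 organisms — 3 left.
Still consistent: Acinetobacter lwoffii, Elizabethkingia meningoseptica, Stenotrophomonas maltophilia.

3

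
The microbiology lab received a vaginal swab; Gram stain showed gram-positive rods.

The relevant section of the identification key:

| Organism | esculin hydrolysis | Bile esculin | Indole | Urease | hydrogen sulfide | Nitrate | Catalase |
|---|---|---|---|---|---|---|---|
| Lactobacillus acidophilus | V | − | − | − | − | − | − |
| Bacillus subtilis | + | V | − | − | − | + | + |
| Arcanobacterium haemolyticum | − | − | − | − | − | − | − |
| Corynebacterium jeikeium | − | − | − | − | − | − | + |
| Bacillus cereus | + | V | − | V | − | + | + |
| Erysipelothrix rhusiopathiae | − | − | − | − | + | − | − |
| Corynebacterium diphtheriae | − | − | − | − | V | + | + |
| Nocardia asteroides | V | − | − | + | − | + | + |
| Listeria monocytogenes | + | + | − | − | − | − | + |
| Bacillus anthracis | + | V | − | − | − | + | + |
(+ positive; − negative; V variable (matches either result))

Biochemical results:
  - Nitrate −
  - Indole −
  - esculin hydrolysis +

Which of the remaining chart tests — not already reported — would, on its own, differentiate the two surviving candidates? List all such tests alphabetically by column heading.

Bile esculin, Catalase

esculin hydrolysis +: excludes Arcanobacterium haemolyticum, Corynebacterium jeikeium, Erysipelothrix rhusiopathiae, Corynebacterium diphtheriae — 6 left.
Nitrate −: excludes Bacillus subtilis, Bacillus cereus, Nocardia asteroides, Bacillus anthracis — 2 left.
Indole −: all 2 remaining candidates are consistent.
Two candidates remain: Lactobacillus acidophilus and Listeria monocytogenes.
  Bile esculin: Lactobacillus acidophilus −, Listeria monocytogenes + — discriminates.
  Urease: − vs − — same for both, does not separate.
  hydrogen sulfide: − vs − — same for both, does not separate.
  Catalase: Lactobacillus acidophilus −, Listeria monocytogenes + — discriminates.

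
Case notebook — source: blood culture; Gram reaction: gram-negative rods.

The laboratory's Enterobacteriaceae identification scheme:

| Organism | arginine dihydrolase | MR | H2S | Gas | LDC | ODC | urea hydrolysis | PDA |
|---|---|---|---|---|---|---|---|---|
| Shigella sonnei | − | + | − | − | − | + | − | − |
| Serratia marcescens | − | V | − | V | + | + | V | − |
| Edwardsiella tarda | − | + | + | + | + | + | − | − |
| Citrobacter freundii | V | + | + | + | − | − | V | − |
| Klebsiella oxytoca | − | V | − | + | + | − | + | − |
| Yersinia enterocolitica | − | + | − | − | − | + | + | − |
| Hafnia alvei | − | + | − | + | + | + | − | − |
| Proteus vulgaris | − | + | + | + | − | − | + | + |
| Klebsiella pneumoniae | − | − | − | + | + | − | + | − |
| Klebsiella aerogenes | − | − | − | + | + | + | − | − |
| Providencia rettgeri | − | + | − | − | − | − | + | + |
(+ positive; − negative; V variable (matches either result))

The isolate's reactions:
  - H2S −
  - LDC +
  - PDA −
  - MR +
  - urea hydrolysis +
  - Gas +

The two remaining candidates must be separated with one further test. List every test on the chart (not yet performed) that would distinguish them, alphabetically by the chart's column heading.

ODC

H2S −: excludes Edwardsiella tarda, Citrobacter freundii, Proteus vulgaris — 8 left.
Gas +: excludes Shigella sonnei, Yersinia enterocolitica, Providencia rettgeri — 5 left.
MR +: excludes Klebsiella pneumoniae, Klebsiella aerogenes — 3 left.
PDA −: all 3 remaining candidates are consistent.
LDC +: all 3 remaining candidates are consistent.
urea hydrolysis +: excludes Hafnia alvei — 2 left.
Two candidates remain: Klebsiella oxytoca and Serratia marcescens.
  arginine dihydrolase: − vs − — same for both, does not separate.
  ODC: Klebsiella oxytoca −, Serratia marcescens + — discriminates.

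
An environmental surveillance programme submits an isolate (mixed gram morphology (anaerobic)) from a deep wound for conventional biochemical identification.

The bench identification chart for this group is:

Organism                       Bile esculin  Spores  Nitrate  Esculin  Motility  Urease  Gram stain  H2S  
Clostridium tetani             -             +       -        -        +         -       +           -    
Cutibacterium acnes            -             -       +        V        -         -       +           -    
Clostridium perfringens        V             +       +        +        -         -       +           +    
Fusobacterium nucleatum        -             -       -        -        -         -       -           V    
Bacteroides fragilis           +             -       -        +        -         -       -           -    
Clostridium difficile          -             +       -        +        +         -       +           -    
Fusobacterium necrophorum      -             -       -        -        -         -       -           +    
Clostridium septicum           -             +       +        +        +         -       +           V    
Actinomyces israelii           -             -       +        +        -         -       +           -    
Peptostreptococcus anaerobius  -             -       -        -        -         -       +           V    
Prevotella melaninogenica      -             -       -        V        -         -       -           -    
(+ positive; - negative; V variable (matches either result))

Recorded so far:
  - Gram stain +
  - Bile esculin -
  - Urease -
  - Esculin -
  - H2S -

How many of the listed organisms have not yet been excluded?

3

Urease -: all 11 remaining candidates are consistent.
H2S -: excludes Clostridium perfringens, Fusobacterium necrophorum — 9 left.
Bile esculin -: excludes Bacteroides fragilis — 8 left.
Esculin -: excludes Clostridium difficile, Clostridium septicum, Actinomyces israelii — 5 left.
Gram stain +: excludes Fusobacterium nucleatum, Prevotella melaninogenica — 3 left.
Still consistent: Clostridium tetani, Cutibacterium acnes, Peptostreptococcus anaerobius.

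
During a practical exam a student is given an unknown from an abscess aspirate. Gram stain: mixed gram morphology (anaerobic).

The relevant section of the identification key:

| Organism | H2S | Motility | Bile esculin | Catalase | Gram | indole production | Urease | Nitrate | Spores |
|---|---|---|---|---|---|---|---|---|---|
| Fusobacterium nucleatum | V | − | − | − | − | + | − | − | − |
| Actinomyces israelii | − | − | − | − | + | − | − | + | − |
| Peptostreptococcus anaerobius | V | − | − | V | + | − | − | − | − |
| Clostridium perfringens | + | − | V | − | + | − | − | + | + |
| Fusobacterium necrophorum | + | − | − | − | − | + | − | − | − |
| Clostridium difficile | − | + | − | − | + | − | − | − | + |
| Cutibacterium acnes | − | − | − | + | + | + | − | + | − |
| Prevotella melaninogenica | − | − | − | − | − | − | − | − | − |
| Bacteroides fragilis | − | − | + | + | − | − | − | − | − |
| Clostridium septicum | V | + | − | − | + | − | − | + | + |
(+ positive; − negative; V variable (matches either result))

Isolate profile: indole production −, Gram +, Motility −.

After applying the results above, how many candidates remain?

3

indole production −: excludes Fusobacterium nucleatum, Fusobacterium necrophorum, Cutibacterium acnes — 7 left.
Gram +: excludes Prevotella melaninogenica, Bacteroides fragilis — 5 left.
Motility −: excludes Clostridium difficile, Clostridium septicum — 3 left.
Still consistent: Actinomyces israelii, Clostridium perfringens, Peptostreptococcus anaerobius.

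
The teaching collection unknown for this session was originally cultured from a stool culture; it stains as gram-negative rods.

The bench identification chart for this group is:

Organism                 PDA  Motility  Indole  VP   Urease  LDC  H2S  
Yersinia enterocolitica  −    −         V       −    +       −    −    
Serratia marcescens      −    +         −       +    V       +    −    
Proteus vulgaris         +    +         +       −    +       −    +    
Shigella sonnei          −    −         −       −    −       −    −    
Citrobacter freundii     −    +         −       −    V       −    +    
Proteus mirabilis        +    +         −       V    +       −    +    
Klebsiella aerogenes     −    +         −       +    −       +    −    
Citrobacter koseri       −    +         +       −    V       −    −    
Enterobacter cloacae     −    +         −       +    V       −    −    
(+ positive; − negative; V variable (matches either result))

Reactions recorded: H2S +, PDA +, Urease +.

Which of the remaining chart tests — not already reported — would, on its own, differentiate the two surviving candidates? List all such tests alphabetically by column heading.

Urease +: excludes Shigella sonnei, Klebsiella aerogenes — 7 left.
PDA +: excludes 5 organisms — 2 left.
H2S +: all 2 remaining candidates are consistent.
Two candidates remain: Proteus mirabilis and Proteus vulgaris.
  Motility: + vs + — same for both, does not separate.
  Indole: Proteus mirabilis −, Proteus vulgaris + — discriminates.
  VP: V vs − — variable for at least one, does not separate.
  LDC: − vs − — same for both, does not separate.

Indole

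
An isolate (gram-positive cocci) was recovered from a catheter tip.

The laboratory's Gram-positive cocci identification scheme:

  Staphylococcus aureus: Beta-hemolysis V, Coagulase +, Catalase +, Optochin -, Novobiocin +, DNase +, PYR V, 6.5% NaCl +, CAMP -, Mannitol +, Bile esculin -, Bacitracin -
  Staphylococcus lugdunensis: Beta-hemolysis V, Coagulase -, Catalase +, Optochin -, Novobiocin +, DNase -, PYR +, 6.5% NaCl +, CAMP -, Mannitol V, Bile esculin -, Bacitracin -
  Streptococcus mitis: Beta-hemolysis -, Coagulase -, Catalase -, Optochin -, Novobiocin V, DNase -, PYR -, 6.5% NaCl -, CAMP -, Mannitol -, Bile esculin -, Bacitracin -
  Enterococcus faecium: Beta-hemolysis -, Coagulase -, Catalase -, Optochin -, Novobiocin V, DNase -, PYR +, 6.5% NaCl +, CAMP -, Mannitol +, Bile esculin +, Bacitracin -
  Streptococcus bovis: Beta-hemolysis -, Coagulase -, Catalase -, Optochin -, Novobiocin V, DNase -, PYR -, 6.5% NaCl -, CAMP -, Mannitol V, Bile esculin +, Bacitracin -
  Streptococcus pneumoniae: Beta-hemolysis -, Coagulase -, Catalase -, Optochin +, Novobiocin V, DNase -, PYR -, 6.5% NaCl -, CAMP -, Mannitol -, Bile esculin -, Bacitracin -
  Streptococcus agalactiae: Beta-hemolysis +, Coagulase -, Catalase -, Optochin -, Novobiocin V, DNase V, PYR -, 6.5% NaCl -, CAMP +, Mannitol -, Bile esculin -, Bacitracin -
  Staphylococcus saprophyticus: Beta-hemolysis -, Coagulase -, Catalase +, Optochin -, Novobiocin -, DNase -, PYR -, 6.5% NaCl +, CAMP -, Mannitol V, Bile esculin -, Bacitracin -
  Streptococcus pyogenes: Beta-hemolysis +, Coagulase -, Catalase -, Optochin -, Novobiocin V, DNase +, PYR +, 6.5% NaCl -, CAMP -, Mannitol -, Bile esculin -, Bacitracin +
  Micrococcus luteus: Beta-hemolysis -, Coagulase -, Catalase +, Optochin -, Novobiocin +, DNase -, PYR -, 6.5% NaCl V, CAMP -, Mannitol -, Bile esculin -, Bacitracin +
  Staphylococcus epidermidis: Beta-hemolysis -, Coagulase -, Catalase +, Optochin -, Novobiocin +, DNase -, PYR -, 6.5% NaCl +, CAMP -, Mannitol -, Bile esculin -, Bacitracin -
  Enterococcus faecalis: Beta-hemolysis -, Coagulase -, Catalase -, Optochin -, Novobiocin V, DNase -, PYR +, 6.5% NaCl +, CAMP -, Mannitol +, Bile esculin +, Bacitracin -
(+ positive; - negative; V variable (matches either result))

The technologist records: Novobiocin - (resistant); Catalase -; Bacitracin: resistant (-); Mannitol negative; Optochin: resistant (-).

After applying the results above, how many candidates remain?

3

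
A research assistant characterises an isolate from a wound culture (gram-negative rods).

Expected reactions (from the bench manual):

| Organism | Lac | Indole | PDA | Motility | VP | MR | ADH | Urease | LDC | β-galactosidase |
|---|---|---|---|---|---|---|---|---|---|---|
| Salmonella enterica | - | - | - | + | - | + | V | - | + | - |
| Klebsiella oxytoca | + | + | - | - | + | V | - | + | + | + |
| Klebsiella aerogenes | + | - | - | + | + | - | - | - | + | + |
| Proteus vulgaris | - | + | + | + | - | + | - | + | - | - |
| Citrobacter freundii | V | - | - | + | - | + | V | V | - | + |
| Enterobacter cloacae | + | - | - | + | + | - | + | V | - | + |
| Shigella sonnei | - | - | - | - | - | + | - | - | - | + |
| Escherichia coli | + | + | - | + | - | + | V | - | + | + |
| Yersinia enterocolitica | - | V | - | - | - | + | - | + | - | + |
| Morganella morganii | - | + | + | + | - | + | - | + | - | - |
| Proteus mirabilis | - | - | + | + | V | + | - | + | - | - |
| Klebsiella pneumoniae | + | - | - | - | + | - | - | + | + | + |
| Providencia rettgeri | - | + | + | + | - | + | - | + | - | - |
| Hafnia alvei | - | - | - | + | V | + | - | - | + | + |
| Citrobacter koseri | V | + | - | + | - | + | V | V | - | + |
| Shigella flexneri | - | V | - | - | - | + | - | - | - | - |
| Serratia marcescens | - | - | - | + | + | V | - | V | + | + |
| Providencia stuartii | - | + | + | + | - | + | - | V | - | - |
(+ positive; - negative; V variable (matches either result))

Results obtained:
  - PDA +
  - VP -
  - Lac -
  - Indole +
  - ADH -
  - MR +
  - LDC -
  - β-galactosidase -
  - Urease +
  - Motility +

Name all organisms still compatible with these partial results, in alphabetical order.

Urease +: excludes 6 organisms — 12 left.
Motility +: excludes Klebsiella oxytoca, Yersinia enterocolitica, Klebsiella pneumoniae — 9 left.
LDC -: excludes Serratia marcescens — 8 left.
Lac -: excludes Enterobacter cloacae — 7 left.
MR +: all 7 remaining candidates are consistent.
Indole +: excludes Citrobacter freundii, Proteus mirabilis — 5 left.
PDA +: excludes Citrobacter koseri — 4 left.
ADH -: all 4 remaining candidates are consistent.
VP -: all 4 remaining candidates are consistent.
β-galactosidase -: all 4 remaining candidates are consistent.

Morganella morganii, Proteus vulgaris, Providencia rettgeri, Providencia stuartii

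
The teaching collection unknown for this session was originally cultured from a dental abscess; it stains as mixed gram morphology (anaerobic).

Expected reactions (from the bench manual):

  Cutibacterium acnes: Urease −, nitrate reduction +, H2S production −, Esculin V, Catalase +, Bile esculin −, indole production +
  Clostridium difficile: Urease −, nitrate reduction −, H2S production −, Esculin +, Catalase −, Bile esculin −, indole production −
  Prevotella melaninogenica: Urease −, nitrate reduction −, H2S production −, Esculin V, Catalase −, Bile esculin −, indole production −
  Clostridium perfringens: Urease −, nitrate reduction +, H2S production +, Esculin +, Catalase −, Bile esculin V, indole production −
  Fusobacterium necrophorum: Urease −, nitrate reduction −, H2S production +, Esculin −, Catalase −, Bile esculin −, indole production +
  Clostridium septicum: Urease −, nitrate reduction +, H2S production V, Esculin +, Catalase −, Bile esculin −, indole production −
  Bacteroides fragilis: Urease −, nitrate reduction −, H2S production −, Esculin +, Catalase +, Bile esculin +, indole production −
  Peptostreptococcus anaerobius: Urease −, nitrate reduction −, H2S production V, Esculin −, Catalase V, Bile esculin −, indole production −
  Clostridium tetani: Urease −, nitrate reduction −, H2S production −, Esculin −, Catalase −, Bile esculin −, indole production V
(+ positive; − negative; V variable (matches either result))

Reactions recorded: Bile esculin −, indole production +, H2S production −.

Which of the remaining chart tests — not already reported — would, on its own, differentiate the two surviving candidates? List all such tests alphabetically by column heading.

Catalase, nitrate reduction

H2S production −: excludes Clostridium perfringens, Fusobacterium necrophorum — 7 left.
indole production +: excludes 5 organisms — 2 left.
Bile esculin −: all 2 remaining candidates are consistent.
Two candidates remain: Clostridium tetani and Cutibacterium acnes.
  Urease: − vs − — same for both, does not separate.
  nitrate reduction: Clostridium tetani −, Cutibacterium acnes + — discriminates.
  Esculin: − vs V — variable for at least one, does not separate.
  Catalase: Clostridium tetani −, Cutibacterium acnes + — discriminates.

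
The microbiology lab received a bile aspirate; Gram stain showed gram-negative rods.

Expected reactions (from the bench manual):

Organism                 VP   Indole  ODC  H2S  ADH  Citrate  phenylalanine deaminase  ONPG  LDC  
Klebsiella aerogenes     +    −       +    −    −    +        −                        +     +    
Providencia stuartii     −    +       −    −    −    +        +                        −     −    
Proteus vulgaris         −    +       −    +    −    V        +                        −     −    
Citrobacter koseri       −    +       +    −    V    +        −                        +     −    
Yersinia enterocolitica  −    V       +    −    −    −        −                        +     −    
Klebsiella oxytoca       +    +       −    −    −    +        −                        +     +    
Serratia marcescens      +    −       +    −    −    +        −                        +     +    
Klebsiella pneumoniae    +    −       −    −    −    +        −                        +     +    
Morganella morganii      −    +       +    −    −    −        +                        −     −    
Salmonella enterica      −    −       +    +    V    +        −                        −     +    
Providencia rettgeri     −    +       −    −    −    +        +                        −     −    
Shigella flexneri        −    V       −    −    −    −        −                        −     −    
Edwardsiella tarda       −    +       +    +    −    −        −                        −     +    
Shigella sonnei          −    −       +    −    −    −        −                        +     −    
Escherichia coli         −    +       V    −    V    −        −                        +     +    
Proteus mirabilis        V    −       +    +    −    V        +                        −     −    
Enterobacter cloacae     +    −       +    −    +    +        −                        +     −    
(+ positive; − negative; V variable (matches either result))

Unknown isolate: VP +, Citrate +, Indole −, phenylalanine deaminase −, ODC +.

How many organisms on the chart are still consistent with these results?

3

VP +: excludes 11 organisms — 6 left.
Citrate +: all 6 remaining candidates are consistent.
ODC +: excludes Klebsiella oxytoca, Klebsiella pneumoniae — 4 left.
Indole −: all 4 remaining candidates are consistent.
phenylalanine deaminase −: excludes Proteus mirabilis — 3 left.
Still consistent: Enterobacter cloacae, Klebsiella aerogenes, Serratia marcescens.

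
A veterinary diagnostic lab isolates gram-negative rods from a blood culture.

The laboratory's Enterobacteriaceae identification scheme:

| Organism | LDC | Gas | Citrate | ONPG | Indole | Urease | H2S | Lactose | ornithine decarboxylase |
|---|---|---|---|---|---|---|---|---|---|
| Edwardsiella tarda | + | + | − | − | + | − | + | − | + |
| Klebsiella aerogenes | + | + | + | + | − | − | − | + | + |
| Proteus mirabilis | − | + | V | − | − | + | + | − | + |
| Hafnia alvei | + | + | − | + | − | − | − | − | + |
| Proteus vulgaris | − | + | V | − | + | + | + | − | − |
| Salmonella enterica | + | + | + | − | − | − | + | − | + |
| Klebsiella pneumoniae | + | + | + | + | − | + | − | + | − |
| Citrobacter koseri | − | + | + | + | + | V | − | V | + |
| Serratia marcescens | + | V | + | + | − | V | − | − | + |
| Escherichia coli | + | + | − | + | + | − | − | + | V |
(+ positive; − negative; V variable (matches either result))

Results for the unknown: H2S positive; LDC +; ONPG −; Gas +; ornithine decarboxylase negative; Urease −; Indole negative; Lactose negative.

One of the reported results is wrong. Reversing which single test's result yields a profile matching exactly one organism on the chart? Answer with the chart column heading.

ornithine decarboxylase

As reported, no row in the chart matches all 8 reactions.
Reversing ornithine decarboxylase (to +) → unique match: Salmonella enterica.
Reversing Lactose → still no organism matches.
Reversing Urease → still no organism matches.
Reversing H2S → still no organism matches.
Reversing ONPG → still no organism matches.
Reversing Indole → still no organism matches.
Reversing Gas → still no organism matches.
Reversing LDC → still no organism matches.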